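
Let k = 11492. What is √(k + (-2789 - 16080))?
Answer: I*√7377 ≈ 85.889*I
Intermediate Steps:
√(k + (-2789 - 16080)) = √(11492 + (-2789 - 16080)) = √(11492 - 18869) = √(-7377) = I*√7377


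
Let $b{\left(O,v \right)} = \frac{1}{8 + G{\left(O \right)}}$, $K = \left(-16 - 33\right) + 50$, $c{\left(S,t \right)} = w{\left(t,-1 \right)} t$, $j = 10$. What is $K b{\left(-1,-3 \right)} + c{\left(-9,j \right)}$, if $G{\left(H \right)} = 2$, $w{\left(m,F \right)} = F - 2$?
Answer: $- \frac{299}{10} \approx -29.9$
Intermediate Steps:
$w{\left(m,F \right)} = -2 + F$
$c{\left(S,t \right)} = - 3 t$ ($c{\left(S,t \right)} = \left(-2 - 1\right) t = - 3 t$)
$K = 1$ ($K = -49 + 50 = 1$)
$b{\left(O,v \right)} = \frac{1}{10}$ ($b{\left(O,v \right)} = \frac{1}{8 + 2} = \frac{1}{10}$)
$K b{\left(-1,-3 \right)} + c{\left(-9,j \right)} = 1 \cdot \frac{1}{10} - 30 = \frac{1}{10} - 30 = - \frac{299}{10}$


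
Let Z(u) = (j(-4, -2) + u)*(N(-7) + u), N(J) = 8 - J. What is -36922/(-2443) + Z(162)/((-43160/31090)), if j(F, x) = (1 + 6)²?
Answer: -283501828237/10543988 ≈ -26888.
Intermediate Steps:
j(F, x) = 49 (j(F, x) = 7² = 49)
Z(u) = (15 + u)*(49 + u) (Z(u) = (49 + u)*((8 - 1*(-7)) + u) = (49 + u)*((8 + 7) + u) = (49 + u)*(15 + u) = (15 + u)*(49 + u))
-36922/(-2443) + Z(162)/((-43160/31090)) = -36922/(-2443) + (735 + 162² + 64*162)/((-43160/31090)) = -36922*(-1/2443) + (735 + 26244 + 10368)/((-43160*1/31090)) = 36922/2443 + 37347/(-4316/3109) = 36922/2443 + 37347*(-3109/4316) = 36922/2443 - 116111823/4316 = -283501828237/10543988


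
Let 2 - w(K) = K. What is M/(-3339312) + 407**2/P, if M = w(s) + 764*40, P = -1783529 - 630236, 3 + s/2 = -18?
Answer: -156756139387/2015078607420 ≈ -0.077792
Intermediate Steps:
s = -42 (s = -6 + 2*(-18) = -6 - 36 = -42)
w(K) = 2 - K
P = -2413765
M = 30604 (M = (2 - 1*(-42)) + 764*40 = (2 + 42) + 30560 = 44 + 30560 = 30604)
M/(-3339312) + 407**2/P = 30604/(-3339312) + 407**2/(-2413765) = 30604*(-1/3339312) + 165649*(-1/2413765) = -7651/834828 - 165649/2413765 = -156756139387/2015078607420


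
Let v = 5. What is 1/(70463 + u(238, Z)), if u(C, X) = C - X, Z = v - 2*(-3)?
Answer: 1/70690 ≈ 1.4146e-5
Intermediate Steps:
Z = 11 (Z = 5 - 2*(-3) = 5 + 6 = 11)
1/(70463 + u(238, Z)) = 1/(70463 + (238 - 1*11)) = 1/(70463 + (238 - 11)) = 1/(70463 + 227) = 1/70690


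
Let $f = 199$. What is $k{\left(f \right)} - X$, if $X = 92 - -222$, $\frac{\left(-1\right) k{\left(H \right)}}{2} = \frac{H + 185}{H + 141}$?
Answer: $- \frac{26882}{85} \approx -316.26$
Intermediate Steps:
$k{\left(H \right)} = - \frac{2 \left(185 + H\right)}{141 + H}$ ($k{\left(H \right)} = - 2 \frac{H + 185}{H + 141} = - 2 \frac{185 + H}{141 + H} = - \frac{2 \left(185 + H\right)}{141 + H}$)
$X = 314$ ($X = 92 + 222 = 314$)
$k{\left(f \right)} - X = \frac{2 \left(-185 - 199\right)}{141 + 199} - 314 = \frac{2 \left(-185 - 199\right)}{340} - 314 = 2 \cdot \frac{1}{340} \left(-384\right) - 314 = - \frac{192}{85} - 314 = - \frac{26882}{85}$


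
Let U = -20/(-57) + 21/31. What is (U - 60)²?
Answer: 10858265209/3122289 ≈ 3477.7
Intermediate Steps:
U = 1817/1767 (U = -20*(-1/57) + 21*(1/31) = 20/57 + 21/31 = 1817/1767 ≈ 1.0283)
(U - 60)² = (1817/1767 - 60)² = (-104203/1767)² = 10858265209/3122289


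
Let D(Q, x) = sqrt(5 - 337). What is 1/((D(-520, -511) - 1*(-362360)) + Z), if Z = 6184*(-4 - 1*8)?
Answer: 72038/20757893859 - I*sqrt(83)/41515787718 ≈ 3.4704e-6 - 2.1945e-10*I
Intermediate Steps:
D(Q, x) = 2*I*sqrt(83) (D(Q, x) = sqrt(-332) = 2*I*sqrt(83))
Z = -74208 (Z = 6184*(-4 - 8) = 6184*(-12) = -74208)
1/((D(-520, -511) - 1*(-362360)) + Z) = 1/((2*I*sqrt(83) - 1*(-362360)) - 74208) = 1/((2*I*sqrt(83) + 362360) - 74208) = 1/((362360 + 2*I*sqrt(83)) - 74208) = 1/(288152 + 2*I*sqrt(83))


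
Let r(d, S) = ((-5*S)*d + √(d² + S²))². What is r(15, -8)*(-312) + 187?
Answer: -118774781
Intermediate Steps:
r(d, S) = (√(S² + d²) - 5*S*d)² (r(d, S) = (-5*S*d + √(S² + d²))² = (√(S² + d²) - 5*S*d)²)
r(15, -8)*(-312) + 187 = (-√((-8)² + 15²) + 5*(-8)*15)²*(-312) + 187 = (-√(64 + 225) - 600)²*(-312) + 187 = (-√289 - 600)²*(-312) + 187 = (-1*17 - 600)²*(-312) + 187 = (-17 - 600)²*(-312) + 187 = (-617)²*(-312) + 187 = 380689*(-312) + 187 = -118774968 + 187 = -118774781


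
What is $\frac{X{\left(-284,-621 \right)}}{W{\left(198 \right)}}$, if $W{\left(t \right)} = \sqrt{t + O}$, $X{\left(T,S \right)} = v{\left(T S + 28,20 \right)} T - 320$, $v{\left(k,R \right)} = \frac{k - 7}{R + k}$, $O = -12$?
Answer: $- \frac{8878765 \sqrt{186}}{2734386} \approx -44.284$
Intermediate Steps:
$v{\left(k,R \right)} = \frac{-7 + k}{R + k}$
$X{\left(T,S \right)} = -320 + \frac{T \left(21 + S T\right)}{48 + S T}$ ($X{\left(T,S \right)} = \frac{-7 + \left(T S + 28\right)}{20 + \left(T S + 28\right)} T - 320 = \frac{-7 + \left(S T + 28\right)}{20 + \left(S T + 28\right)} T - 320 = \frac{-7 + \left(28 + S T\right)}{20 + \left(28 + S T\right)} T - 320 = \frac{21 + S T}{48 + S T} T - 320 = \frac{T \left(21 + S T\right)}{48 + S T} - 320 = -320 + \frac{T \left(21 + S T\right)}{48 + S T}$)
$W{\left(t \right)} = \sqrt{-12 + t}$ ($W{\left(t \right)} = \sqrt{t - 12} = \sqrt{-12 + t}$)
$\frac{X{\left(-284,-621 \right)}}{W{\left(198 \right)}} = \frac{\frac{1}{48 - -176364} \left(-15360 - 284 \left(21 - -176364\right) - \left(-198720\right) \left(-284\right)\right)}{\sqrt{-12 + 198}} = \frac{\frac{1}{48 + 176364} \left(-15360 - 284 \left(21 + 176364\right) - 56436480\right)}{\sqrt{186}} = \frac{-15360 - 50093340 - 56436480}{176412} \frac{\sqrt{186}}{186} = \frac{1}{176412} \left(-106545180\right) \frac{\sqrt{186}}{186} = - \frac{8878765 \frac{\sqrt{186}}{186}}{14701} = - \frac{8878765 \sqrt{186}}{2734386}$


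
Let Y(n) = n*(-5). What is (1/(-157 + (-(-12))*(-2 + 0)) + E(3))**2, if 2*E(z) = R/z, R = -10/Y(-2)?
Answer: 34969/1179396 ≈ 0.029650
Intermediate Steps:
Y(n) = -5*n
R = -1 (R = -10/((-5*(-2))) = -10/10 = -10*1/10 = -1)
E(z) = -1/(2*z) (E(z) = (-1/z)/2 = -1/(2*z))
(1/(-157 + (-(-12))*(-2 + 0)) + E(3))**2 = (1/(-157 + (-(-12))*(-2 + 0)) - 1/2/3)**2 = (1/(-157 - 3*(-4)*(-2)) - 1/2*1/3)**2 = (1/(-157 + 12*(-2)) - 1/6)**2 = (1/(-157 - 24) - 1/6)**2 = (1/(-181) - 1/6)**2 = (-1/181 - 1/6)**2 = (-187/1086)**2 = 34969/1179396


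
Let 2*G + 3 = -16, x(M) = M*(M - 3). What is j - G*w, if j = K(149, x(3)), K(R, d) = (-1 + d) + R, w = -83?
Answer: -1281/2 ≈ -640.50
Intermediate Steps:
x(M) = M*(-3 + M)
G = -19/2 (G = -3/2 + (1/2)*(-16) = -3/2 - 8 = -19/2 ≈ -9.5000)
K(R, d) = -1 + R + d
j = 148 (j = -1 + 149 + 3*(-3 + 3) = -1 + 149 + 3*0 = -1 + 149 + 0 = 148)
j - G*w = 148 - (-19)*(-83)/2 = 148 - 1*1577/2 = 148 - 1577/2 = -1281/2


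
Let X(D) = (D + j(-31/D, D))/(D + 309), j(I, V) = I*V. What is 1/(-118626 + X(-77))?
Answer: -58/6880335 ≈ -8.4298e-6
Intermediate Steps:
X(D) = (-31 + D)/(309 + D) (X(D) = (D + (-31/D)*D)/(D + 309) = (D - 31)/(309 + D) = (-31 + D)/(309 + D))
1/(-118626 + X(-77)) = 1/(-118626 + (-31 - 77)/(309 - 77)) = 1/(-118626 - 108/232) = 1/(-118626 + (1/232)*(-108)) = 1/(-118626 - 27/58) = 1/(-6880335/58) = -58/6880335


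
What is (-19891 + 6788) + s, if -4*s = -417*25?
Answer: -41987/4 ≈ -10497.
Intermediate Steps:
s = 10425/4 (s = -(-417)*25/4 = -¼*(-10425) = 10425/4 ≈ 2606.3)
(-19891 + 6788) + s = (-19891 + 6788) + 10425/4 = -13103 + 10425/4 = -41987/4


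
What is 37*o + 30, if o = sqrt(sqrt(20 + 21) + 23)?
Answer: 30 + 37*sqrt(23 + sqrt(41)) ≈ 230.63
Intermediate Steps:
o = sqrt(23 + sqrt(41)) (o = sqrt(sqrt(41) + 23) = sqrt(23 + sqrt(41)) ≈ 5.4225)
37*o + 30 = 37*sqrt(23 + sqrt(41)) + 30 = 30 + 37*sqrt(23 + sqrt(41))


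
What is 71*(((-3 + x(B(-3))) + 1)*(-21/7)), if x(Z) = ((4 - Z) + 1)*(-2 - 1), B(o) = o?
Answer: 5538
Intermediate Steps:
x(Z) = -15 + 3*Z (x(Z) = (5 - Z)*(-3) = -15 + 3*Z)
71*(((-3 + x(B(-3))) + 1)*(-21/7)) = 71*(((-3 + (-15 + 3*(-3))) + 1)*(-21/7)) = 71*(((-3 + (-15 - 9)) + 1)*(-21*⅐)) = 71*(((-3 - 24) + 1)*(-3)) = 71*((-27 + 1)*(-3)) = 71*(-26*(-3)) = 71*78 = 5538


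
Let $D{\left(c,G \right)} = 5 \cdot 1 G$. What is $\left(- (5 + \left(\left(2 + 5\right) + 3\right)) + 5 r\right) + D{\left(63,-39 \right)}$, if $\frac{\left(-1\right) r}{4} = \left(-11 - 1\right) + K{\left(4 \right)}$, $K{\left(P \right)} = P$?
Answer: $-50$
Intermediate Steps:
$r = 32$ ($r = - 4 \left(\left(-11 - 1\right) + 4\right) = - 4 \left(-12 + 4\right) = \left(-4\right) \left(-8\right) = 32$)
$D{\left(c,G \right)} = 5 G$
$\left(- (5 + \left(\left(2 + 5\right) + 3\right)) + 5 r\right) + D{\left(63,-39 \right)} = \left(- (5 + \left(\left(2 + 5\right) + 3\right)) + 5 \cdot 32\right) + 5 \left(-39\right) = \left(- (5 + \left(7 + 3\right)) + 160\right) - 195 = \left(- (5 + 10) + 160\right) - 195 = \left(\left(-1\right) 15 + 160\right) - 195 = \left(-15 + 160\right) - 195 = 145 - 195 = -50$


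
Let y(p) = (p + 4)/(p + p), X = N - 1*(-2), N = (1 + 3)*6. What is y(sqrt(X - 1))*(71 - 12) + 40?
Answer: 931/10 ≈ 93.100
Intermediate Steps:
N = 24 (N = 4*6 = 24)
X = 26 (X = 24 - 1*(-2) = 24 + 2 = 26)
y(p) = (4 + p)/(2*p) (y(p) = (4 + p)/((2*p)) = (4 + p)*(1/(2*p)) = (4 + p)/(2*p))
y(sqrt(X - 1))*(71 - 12) + 40 = ((4 + sqrt(26 - 1))/(2*(sqrt(26 - 1))))*(71 - 12) + 40 = ((4 + sqrt(25))/(2*(sqrt(25))))*59 + 40 = ((1/2)*(4 + 5)/5)*59 + 40 = ((1/2)*(1/5)*9)*59 + 40 = (9/10)*59 + 40 = 531/10 + 40 = 931/10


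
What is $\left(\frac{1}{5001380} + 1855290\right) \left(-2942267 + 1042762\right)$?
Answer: $- \frac{3525105292056660101}{1000276} \approx -3.5241 \cdot 10^{12}$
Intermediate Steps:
$\left(\frac{1}{5001380} + 1855290\right) \left(-2942267 + 1042762\right) = \left(\frac{1}{5001380} + 1855290\right) \left(-1899505\right) = \frac{9279010300201}{5001380} \left(-1899505\right) = - \frac{3525105292056660101}{1000276}$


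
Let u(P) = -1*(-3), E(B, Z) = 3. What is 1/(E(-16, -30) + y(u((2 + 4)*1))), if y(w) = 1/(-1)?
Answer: ½ ≈ 0.50000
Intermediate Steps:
u(P) = 3
y(w) = -1
1/(E(-16, -30) + y(u((2 + 4)*1))) = 1/(3 - 1) = 1/2 = ½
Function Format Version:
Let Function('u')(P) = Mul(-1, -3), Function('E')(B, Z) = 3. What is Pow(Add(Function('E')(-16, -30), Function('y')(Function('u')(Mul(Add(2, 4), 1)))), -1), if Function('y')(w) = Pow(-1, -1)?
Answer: Rational(1, 2) ≈ 0.50000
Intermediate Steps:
Function('u')(P) = 3
Function('y')(w) = -1
Pow(Add(Function('E')(-16, -30), Function('y')(Function('u')(Mul(Add(2, 4), 1)))), -1) = Pow(Add(3, -1), -1) = Pow(2, -1) = Rational(1, 2)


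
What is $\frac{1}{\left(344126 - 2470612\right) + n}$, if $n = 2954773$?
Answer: $\frac{1}{828287} \approx 1.2073 \cdot 10^{-6}$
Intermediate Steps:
$\frac{1}{\left(344126 - 2470612\right) + n} = \frac{1}{\left(344126 - 2470612\right) + 2954773} = \frac{1}{-2126486 + 2954773} = \frac{1}{828287}$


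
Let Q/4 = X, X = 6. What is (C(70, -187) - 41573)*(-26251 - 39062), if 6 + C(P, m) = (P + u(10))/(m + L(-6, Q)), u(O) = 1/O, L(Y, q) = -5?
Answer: 1738030766751/640 ≈ 2.7157e+9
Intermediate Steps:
Q = 24 (Q = 4*6 = 24)
C(P, m) = -6 + (1/10 + P)/(-5 + m) (C(P, m) = -6 + (P + 1/10)/(m - 5) = -6 + (P + 1/10)/(-5 + m) = -6 + (1/10 + P)/(-5 + m))
(C(70, -187) - 41573)*(-26251 - 39062) = ((301/10 + 70 - 6*(-187))/(-5 - 187) - 41573)*(-26251 - 39062) = ((301/10 + 70 + 1122)/(-192) - 41573)*(-65313) = (-1/192*12221/10 - 41573)*(-65313) = (-12221/1920 - 41573)*(-65313) = -79832381/1920*(-65313) = 1738030766751/640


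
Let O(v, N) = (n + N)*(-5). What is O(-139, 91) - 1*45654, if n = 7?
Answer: -46144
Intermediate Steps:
O(v, N) = -35 - 5*N (O(v, N) = (7 + N)*(-5) = -35 - 5*N)
O(-139, 91) - 1*45654 = (-35 - 5*91) - 1*45654 = (-35 - 455) - 45654 = -490 - 45654 = -46144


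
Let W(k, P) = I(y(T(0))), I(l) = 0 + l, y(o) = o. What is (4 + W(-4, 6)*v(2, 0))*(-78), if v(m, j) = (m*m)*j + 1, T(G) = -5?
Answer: 78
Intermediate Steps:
I(l) = l
v(m, j) = 1 + j*m² (v(m, j) = m²*j + 1 = j*m² + 1 = 1 + j*m²)
W(k, P) = -5
(4 + W(-4, 6)*v(2, 0))*(-78) = (4 - 5*(1 + 0*2²))*(-78) = (4 - 5*(1 + 0*4))*(-78) = (4 - 5*(1 + 0))*(-78) = (4 - 5*1)*(-78) = (4 - 5)*(-78) = -1*(-78) = 78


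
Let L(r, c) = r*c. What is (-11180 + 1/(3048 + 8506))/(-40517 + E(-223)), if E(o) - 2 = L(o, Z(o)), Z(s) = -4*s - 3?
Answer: 129173719/2758656148 ≈ 0.046825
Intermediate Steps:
Z(s) = -3 - 4*s
L(r, c) = c*r
E(o) = 2 + o*(-3 - 4*o) (E(o) = 2 + (-3 - 4*o)*o = 2 + o*(-3 - 4*o))
(-11180 + 1/(3048 + 8506))/(-40517 + E(-223)) = (-11180 + 1/(3048 + 8506))/(-40517 + (2 - 1*(-223)*(3 + 4*(-223)))) = (-11180 + 1/11554)/(-40517 + (2 - 1*(-223)*(3 - 892))) = (-11180 + 1/11554)/(-40517 + (2 - 1*(-223)*(-889))) = -129173719/(11554*(-40517 + (2 - 198247))) = -129173719/(11554*(-40517 - 198245)) = -129173719/11554/(-238762) = -129173719/11554*(-1/238762) = 129173719/2758656148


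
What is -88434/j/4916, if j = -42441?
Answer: 14739/34773326 ≈ 0.00042386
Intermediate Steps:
-88434/j/4916 = -88434/(-42441)/4916 = -88434*(-1/42441)*(1/4916) = (29478/14147)*(1/4916) = 14739/34773326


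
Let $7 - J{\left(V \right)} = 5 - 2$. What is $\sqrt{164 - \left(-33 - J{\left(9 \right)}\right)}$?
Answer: $\sqrt{201} \approx 14.177$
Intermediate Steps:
$J{\left(V \right)} = 4$ ($J{\left(V \right)} = 7 - \left(5 - 2\right) = 7 - 3 = 4$)
$\sqrt{164 - \left(-33 - J{\left(9 \right)}\right)} = \sqrt{164 + \left(\left(80 + 4\right) - 47\right)} = \sqrt{164 + \left(84 - 47\right)} = \sqrt{164 + 37} = \sqrt{201}$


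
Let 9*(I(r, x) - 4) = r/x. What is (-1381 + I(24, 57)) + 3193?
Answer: 310544/171 ≈ 1816.0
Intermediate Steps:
I(r, x) = 4 + r/(9*x) (I(r, x) = 4 + (r/x)/9 = 4 + r/(9*x))
(-1381 + I(24, 57)) + 3193 = (-1381 + (4 + (1/9)*24/57)) + 3193 = (-1381 + (4 + (1/9)*24*(1/57))) + 3193 = (-1381 + (4 + 8/171)) + 3193 = (-1381 + 692/171) + 3193 = -235459/171 + 3193 = 310544/171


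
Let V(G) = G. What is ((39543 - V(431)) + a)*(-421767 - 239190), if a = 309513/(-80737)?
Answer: -2086955885021667/80737 ≈ -2.5849e+10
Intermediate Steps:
a = -309513/80737 (a = 309513*(-1/80737) = -309513/80737 ≈ -3.8336)
((39543 - V(431)) + a)*(-421767 - 239190) = ((39543 - 1*431) - 309513/80737)*(-421767 - 239190) = ((39543 - 431) - 309513/80737)*(-660957) = (39112 - 309513/80737)*(-660957) = (3157476031/80737)*(-660957) = -2086955885021667/80737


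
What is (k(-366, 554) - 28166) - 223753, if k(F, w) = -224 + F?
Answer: -252509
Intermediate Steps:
(k(-366, 554) - 28166) - 223753 = ((-224 - 366) - 28166) - 223753 = (-590 - 28166) - 223753 = -28756 - 223753 = -252509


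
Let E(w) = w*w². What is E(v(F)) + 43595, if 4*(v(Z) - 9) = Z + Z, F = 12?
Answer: 46970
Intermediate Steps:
v(Z) = 9 + Z/2 (v(Z) = 9 + (Z + Z)/4 = 9 + (2*Z)/4 = 9 + Z/2)
E(w) = w³
E(v(F)) + 43595 = (9 + (½)*12)³ + 43595 = (9 + 6)³ + 43595 = 15³ + 43595 = 3375 + 43595 = 46970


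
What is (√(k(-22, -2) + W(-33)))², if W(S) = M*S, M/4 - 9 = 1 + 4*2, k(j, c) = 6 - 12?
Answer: -2382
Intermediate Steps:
k(j, c) = -6
M = 72 (M = 36 + 4*(1 + 4*2) = 36 + 4*(1 + 8) = 36 + 4*9 = 36 + 36 = 72)
W(S) = 72*S
(√(k(-22, -2) + W(-33)))² = (√(-6 + 72*(-33)))² = (√(-6 - 2376))² = (√(-2382))² = (I*√2382)² = -2382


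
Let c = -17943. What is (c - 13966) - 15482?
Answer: -47391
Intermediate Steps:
(c - 13966) - 15482 = (-17943 - 13966) - 15482 = -31909 - 15482 = -47391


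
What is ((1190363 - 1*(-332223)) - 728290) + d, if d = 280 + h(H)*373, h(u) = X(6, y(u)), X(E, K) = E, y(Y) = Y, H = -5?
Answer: 796814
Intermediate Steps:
h(u) = 6
d = 2518 (d = 280 + 6*373 = 280 + 2238 = 2518)
((1190363 - 1*(-332223)) - 728290) + d = ((1190363 - 1*(-332223)) - 728290) + 2518 = ((1190363 + 332223) - 728290) + 2518 = (1522586 - 728290) + 2518 = 794296 + 2518 = 796814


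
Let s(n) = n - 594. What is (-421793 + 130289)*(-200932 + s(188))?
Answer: 58690832352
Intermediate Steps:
s(n) = -594 + n
(-421793 + 130289)*(-200932 + s(188)) = (-421793 + 130289)*(-200932 + (-594 + 188)) = -291504*(-200932 - 406) = -291504*(-201338) = 58690832352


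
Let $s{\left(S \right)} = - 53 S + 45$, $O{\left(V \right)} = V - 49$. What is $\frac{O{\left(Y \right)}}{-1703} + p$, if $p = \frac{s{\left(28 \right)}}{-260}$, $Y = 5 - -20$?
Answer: $\frac{188989}{34060} \approx 5.5487$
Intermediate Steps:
$Y = 25$ ($Y = 5 + 20 = 25$)
$O{\left(V \right)} = -49 + V$
$s{\left(S \right)} = 45 - 53 S$
$p = \frac{1439}{260}$ ($p = \frac{45 - 1484}{-260} = \left(45 - 1484\right) \left(- \frac{1}{260}\right) = \left(-1439\right) \left(- \frac{1}{260}\right) = \frac{1439}{260} \approx 5.5346$)
$\frac{O{\left(Y \right)}}{-1703} + p = \frac{-49 + 25}{-1703} + \frac{1439}{260} = \left(-24\right) \left(- \frac{1}{1703}\right) + \frac{1439}{260} = \frac{24}{1703} + \frac{1439}{260} = \frac{188989}{34060}$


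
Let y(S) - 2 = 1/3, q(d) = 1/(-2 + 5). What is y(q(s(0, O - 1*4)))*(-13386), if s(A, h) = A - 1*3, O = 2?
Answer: -31234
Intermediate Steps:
s(A, h) = -3 + A (s(A, h) = A - 3 = -3 + A)
q(d) = ⅓ (q(d) = 1/3 = ⅓)
y(S) = 7/3 (y(S) = 2 + 1/3 = 2 + ⅓ = 7/3)
y(q(s(0, O - 1*4)))*(-13386) = (7/3)*(-13386) = -31234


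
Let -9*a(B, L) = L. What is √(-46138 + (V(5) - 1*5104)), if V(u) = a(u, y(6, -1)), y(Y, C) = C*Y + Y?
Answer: I*√51242 ≈ 226.37*I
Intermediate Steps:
y(Y, C) = Y + C*Y
a(B, L) = -L/9
V(u) = 0 (V(u) = -2*(1 - 1)/3 = -2*0/3 = -⅑*0 = 0)
√(-46138 + (V(5) - 1*5104)) = √(-46138 + (0 - 1*5104)) = √(-46138 + (0 - 5104)) = √(-46138 - 5104) = √(-51242) = I*√51242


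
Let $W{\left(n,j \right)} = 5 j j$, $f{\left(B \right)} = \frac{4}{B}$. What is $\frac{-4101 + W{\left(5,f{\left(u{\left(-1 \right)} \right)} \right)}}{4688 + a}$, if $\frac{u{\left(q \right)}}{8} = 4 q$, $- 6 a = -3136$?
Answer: $- \frac{787377}{1000448} \approx -0.78702$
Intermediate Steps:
$a = \frac{1568}{3}$ ($a = \left(- \frac{1}{6}\right) \left(-3136\right) = \frac{1568}{3} \approx 522.67$)
$u{\left(q \right)} = 32 q$ ($u{\left(q \right)} = 8 \cdot 4 q = 32 q$)
$W{\left(n,j \right)} = 5 j^{2}$
$\frac{-4101 + W{\left(5,f{\left(u{\left(-1 \right)} \right)} \right)}}{4688 + a} = \frac{-4101 + 5 \left(\frac{4}{32 \left(-1\right)}\right)^{2}}{4688 + \frac{1568}{3}} = \frac{-4101 + 5 \left(\frac{4}{-32}\right)^{2}}{\frac{15632}{3}} = \left(-4101 + 5 \left(4 \left(- \frac{1}{32}\right)\right)^{2}\right) \frac{3}{15632} = \left(-4101 + 5 \left(- \frac{1}{8}\right)^{2}\right) \frac{3}{15632} = \left(-4101 + 5 \cdot \frac{1}{64}\right) \frac{3}{15632} = \left(-4101 + \frac{5}{64}\right) \frac{3}{15632} = \left(- \frac{262459}{64}\right) \frac{3}{15632} = - \frac{787377}{1000448}$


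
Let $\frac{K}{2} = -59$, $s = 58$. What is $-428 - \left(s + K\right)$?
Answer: $-368$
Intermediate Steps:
$K = -118$ ($K = 2 \left(-59\right) = -118$)
$-428 - \left(s + K\right) = -428 - \left(58 - 118\right) = -428 - -60 = -428 + 60 = -368$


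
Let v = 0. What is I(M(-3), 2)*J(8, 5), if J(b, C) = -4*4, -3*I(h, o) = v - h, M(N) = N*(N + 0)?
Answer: -48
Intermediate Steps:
M(N) = N**2 (M(N) = N*N = N**2)
I(h, o) = h/3 (I(h, o) = -(0 - h)/3 = -(-1)*h/3 = h/3)
J(b, C) = -16
I(M(-3), 2)*J(8, 5) = ((1/3)*(-3)**2)*(-16) = ((1/3)*9)*(-16) = 3*(-16) = -48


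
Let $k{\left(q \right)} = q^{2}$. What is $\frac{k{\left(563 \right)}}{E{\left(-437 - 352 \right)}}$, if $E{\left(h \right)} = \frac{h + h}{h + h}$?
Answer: $316969$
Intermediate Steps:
$E{\left(h \right)} = 1$ ($E{\left(h \right)} = \frac{2 h}{2 h} = 2 h \frac{1}{2 h} = 1$)
$\frac{k{\left(563 \right)}}{E{\left(-437 - 352 \right)}} = \frac{563^{2}}{1} = 316969 \cdot 1 = 316969$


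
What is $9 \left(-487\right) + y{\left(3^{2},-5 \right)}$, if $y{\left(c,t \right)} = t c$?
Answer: $-4428$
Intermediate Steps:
$y{\left(c,t \right)} = c t$
$9 \left(-487\right) + y{\left(3^{2},-5 \right)} = 9 \left(-487\right) + 3^{2} \left(-5\right) = -4383 + 9 \left(-5\right) = -4383 - 45 = -4428$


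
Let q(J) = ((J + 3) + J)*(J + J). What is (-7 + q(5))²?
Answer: 15129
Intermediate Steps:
q(J) = 2*J*(3 + 2*J) (q(J) = ((3 + J) + J)*(2*J) = (3 + 2*J)*(2*J) = 2*J*(3 + 2*J))
(-7 + q(5))² = (-7 + 2*5*(3 + 2*5))² = (-7 + 2*5*(3 + 10))² = (-7 + 2*5*13)² = (-7 + 130)² = 123² = 15129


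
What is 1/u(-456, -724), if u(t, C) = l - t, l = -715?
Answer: -1/259 ≈ -0.0038610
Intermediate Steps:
u(t, C) = -715 - t
1/u(-456, -724) = 1/(-715 - 1*(-456)) = 1/(-715 + 456) = 1/(-259) = -1/259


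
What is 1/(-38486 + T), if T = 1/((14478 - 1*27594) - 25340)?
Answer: -38456/1480017617 ≈ -2.5983e-5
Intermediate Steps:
T = -1/38456 (T = 1/((14478 - 27594) - 25340) = 1/(-13116 - 25340) = 1/(-38456) = -1/38456 ≈ -2.6004e-5)
1/(-38486 + T) = 1/(-38486 - 1/38456) = 1/(-1480017617/38456) = -38456/1480017617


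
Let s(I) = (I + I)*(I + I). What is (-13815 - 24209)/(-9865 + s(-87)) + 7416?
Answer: 151329952/20411 ≈ 7414.1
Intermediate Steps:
s(I) = 4*I**2 (s(I) = (2*I)*(2*I) = 4*I**2)
(-13815 - 24209)/(-9865 + s(-87)) + 7416 = (-13815 - 24209)/(-9865 + 4*(-87)**2) + 7416 = -38024/(-9865 + 4*7569) + 7416 = -38024/(-9865 + 30276) + 7416 = -38024/20411 + 7416 = 151329952/20411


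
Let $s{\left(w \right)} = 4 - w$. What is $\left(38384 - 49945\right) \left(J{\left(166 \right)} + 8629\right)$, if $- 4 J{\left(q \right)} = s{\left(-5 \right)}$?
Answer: $- \frac{398935427}{4} \approx -9.9734 \cdot 10^{7}$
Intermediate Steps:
$J{\left(q \right)} = - \frac{9}{4}$ ($J{\left(q \right)} = - \frac{4 - -5}{4} = - \frac{4 + 5}{4} = \left(- \frac{1}{4}\right) 9 = - \frac{9}{4}$)
$\left(38384 - 49945\right) \left(J{\left(166 \right)} + 8629\right) = \left(38384 - 49945\right) \left(- \frac{9}{4} + 8629\right) = \left(-11561\right) \frac{34507}{4} = - \frac{398935427}{4}$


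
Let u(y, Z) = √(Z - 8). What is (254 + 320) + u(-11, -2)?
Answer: 574 + I*√10 ≈ 574.0 + 3.1623*I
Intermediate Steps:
u(y, Z) = √(-8 + Z)
(254 + 320) + u(-11, -2) = (254 + 320) + √(-8 - 2) = 574 + √(-10) = 574 + I*√10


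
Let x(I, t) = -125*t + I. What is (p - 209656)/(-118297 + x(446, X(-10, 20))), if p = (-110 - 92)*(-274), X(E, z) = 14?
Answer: 51436/39867 ≈ 1.2902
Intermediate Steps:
p = 55348 (p = -202*(-274) = 55348)
x(I, t) = I - 125*t
(p - 209656)/(-118297 + x(446, X(-10, 20))) = (55348 - 209656)/(-118297 + (446 - 125*14)) = -154308/(-118297 + (446 - 1750)) = -154308/(-118297 - 1304) = -154308/(-119601) = -154308*(-1/119601) = 51436/39867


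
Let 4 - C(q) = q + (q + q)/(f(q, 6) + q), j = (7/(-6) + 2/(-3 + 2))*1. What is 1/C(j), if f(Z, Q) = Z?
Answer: 6/37 ≈ 0.16216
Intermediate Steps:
j = -19/6 (j = (7*(-1/6) + 2/(-1))*1 = (-7/6 + 2*(-1))*1 = (-7/6 - 2)*1 = -19/6*1 = -19/6 ≈ -3.1667)
C(q) = 3 - q (C(q) = 4 - (q + (q + q)/(q + q)) = 4 - (q + (2*q)/((2*q))) = 4 - (q + (2*q)*(1/(2*q))) = 4 - (q + 1) = 4 - (1 + q) = 4 + (-1 - q) = 3 - q)
1/C(j) = 1/(3 - 1*(-19/6)) = 1/(3 + 19/6) = 1/(37/6) = 6/37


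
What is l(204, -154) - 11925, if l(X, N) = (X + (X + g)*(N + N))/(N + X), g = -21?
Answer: -65241/5 ≈ -13048.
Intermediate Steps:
l(X, N) = (X + 2*N*(-21 + X))/(N + X) (l(X, N) = (X + (X - 21)*(N + N))/(N + X) = (X + (-21 + X)*(2*N))/(N + X) = (X + 2*N*(-21 + X))/(N + X))
l(204, -154) - 11925 = (204 - 42*(-154) + 2*(-154)*204)/(-154 + 204) - 11925 = (204 + 6468 - 62832)/50 - 11925 = (1/50)*(-56160) - 11925 = -5616/5 - 11925 = -65241/5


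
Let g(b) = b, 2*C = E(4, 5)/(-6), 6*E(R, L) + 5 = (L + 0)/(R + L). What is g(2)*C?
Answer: 10/81 ≈ 0.12346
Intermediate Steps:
E(R, L) = -⅚ + L/(6*(L + R)) (E(R, L) = -⅚ + ((L + 0)/(R + L))/6 = -⅚ + (L/(L + R))/6 = -⅚ + L/(6*(L + R)))
C = 5/81 (C = (((-5*4 - 4*5)/(6*(5 + 4)))/(-6))/2 = (((⅙)*(-20 - 20)/9)*(-⅙))/2 = (((⅙)*(⅑)*(-40))*(-⅙))/2 = (-20/27*(-⅙))/2 = (½)*(10/81) = 5/81 ≈ 0.061728)
g(2)*C = 2*(5/81) = 10/81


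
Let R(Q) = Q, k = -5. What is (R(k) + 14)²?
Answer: 81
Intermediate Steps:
(R(k) + 14)² = (-5 + 14)² = 9² = 81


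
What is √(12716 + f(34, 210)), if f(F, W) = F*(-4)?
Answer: 2*√3145 ≈ 112.16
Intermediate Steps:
f(F, W) = -4*F
√(12716 + f(34, 210)) = √(12716 - 4*34) = √(12716 - 136) = √12580 = 2*√3145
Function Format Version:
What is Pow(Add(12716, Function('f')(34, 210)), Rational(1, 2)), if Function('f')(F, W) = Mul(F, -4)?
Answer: Mul(2, Pow(3145, Rational(1, 2))) ≈ 112.16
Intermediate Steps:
Function('f')(F, W) = Mul(-4, F)
Pow(Add(12716, Function('f')(34, 210)), Rational(1, 2)) = Pow(Add(12716, Mul(-4, 34)), Rational(1, 2)) = Pow(Add(12716, -136), Rational(1, 2)) = Pow(12580, Rational(1, 2)) = Mul(2, Pow(3145, Rational(1, 2)))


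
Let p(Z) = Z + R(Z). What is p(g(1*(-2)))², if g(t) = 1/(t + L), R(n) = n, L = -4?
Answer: ⅑ ≈ 0.11111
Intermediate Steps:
g(t) = 1/(-4 + t) (g(t) = 1/(t - 4) = 1/(-4 + t))
p(Z) = 2*Z (p(Z) = Z + Z = 2*Z)
p(g(1*(-2)))² = (2/(-4 + 1*(-2)))² = (2/(-4 - 2))² = (2/(-6))² = (2*(-⅙))² = (-⅓)² = ⅑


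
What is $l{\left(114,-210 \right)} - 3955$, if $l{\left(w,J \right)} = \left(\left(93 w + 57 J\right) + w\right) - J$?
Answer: $-4999$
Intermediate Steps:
$l{\left(w,J \right)} = 56 J + 94 w$ ($l{\left(w,J \right)} = \left(\left(57 J + 93 w\right) + w\right) - J = \left(57 J + 94 w\right) - J = 56 J + 94 w$)
$l{\left(114,-210 \right)} - 3955 = \left(56 \left(-210\right) + 94 \cdot 114\right) - 3955 = \left(-11760 + 10716\right) - 3955 = -1044 - 3955 = -4999$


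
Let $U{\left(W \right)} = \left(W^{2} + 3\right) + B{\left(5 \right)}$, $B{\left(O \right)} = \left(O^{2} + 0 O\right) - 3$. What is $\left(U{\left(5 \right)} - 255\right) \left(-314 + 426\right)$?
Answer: $-22960$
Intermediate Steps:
$B{\left(O \right)} = -3 + O^{2}$ ($B{\left(O \right)} = \left(O^{2} + 0\right) - 3 = O^{2} - 3 = -3 + O^{2}$)
$U{\left(W \right)} = 25 + W^{2}$ ($U{\left(W \right)} = \left(W^{2} + 3\right) - \left(3 - 5^{2}\right) = \left(3 + W^{2}\right) + \left(-3 + 25\right) = \left(3 + W^{2}\right) + 22 = 25 + W^{2}$)
$\left(U{\left(5 \right)} - 255\right) \left(-314 + 426\right) = \left(\left(25 + 5^{2}\right) - 255\right) \left(-314 + 426\right) = \left(\left(25 + 25\right) - 255\right) 112 = \left(50 - 255\right) 112 = \left(-205\right) 112 = -22960$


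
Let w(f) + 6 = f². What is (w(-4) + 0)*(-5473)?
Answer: -54730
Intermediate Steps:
w(f) = -6 + f²
(w(-4) + 0)*(-5473) = ((-6 + (-4)²) + 0)*(-5473) = ((-6 + 16) + 0)*(-5473) = (10 + 0)*(-5473) = 10*(-5473) = -54730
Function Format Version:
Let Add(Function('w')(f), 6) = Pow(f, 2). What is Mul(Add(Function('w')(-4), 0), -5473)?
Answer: -54730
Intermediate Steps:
Function('w')(f) = Add(-6, Pow(f, 2))
Mul(Add(Function('w')(-4), 0), -5473) = Mul(Add(Add(-6, Pow(-4, 2)), 0), -5473) = Mul(Add(Add(-6, 16), 0), -5473) = Mul(Add(10, 0), -5473) = Mul(10, -5473) = -54730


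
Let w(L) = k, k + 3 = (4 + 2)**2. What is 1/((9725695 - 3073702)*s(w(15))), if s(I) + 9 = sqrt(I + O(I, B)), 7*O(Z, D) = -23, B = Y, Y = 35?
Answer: -21/796021829 - 4*sqrt(91)/2388065487 ≈ -4.2360e-8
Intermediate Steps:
k = 33 (k = -3 + (4 + 2)**2 = -3 + 6**2 = -3 + 36 = 33)
w(L) = 33
B = 35
O(Z, D) = -23/7 (O(Z, D) = (1/7)*(-23) = -23/7)
s(I) = -9 + sqrt(-23/7 + I) (s(I) = -9 + sqrt(I - 23/7) = -9 + sqrt(-23/7 + I))
1/((9725695 - 3073702)*s(w(15))) = 1/((9725695 - 3073702)*(-9 + sqrt(-161 + 49*33)/7)) = 1/(6651993*(-9 + sqrt(-161 + 1617)/7)) = 1/(6651993*(-9 + sqrt(1456)/7)) = 1/(6651993*(-9 + (4*sqrt(91))/7)) = 1/(6651993*(-9 + 4*sqrt(91)/7))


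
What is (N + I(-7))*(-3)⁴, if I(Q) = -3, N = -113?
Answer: -9396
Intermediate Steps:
(N + I(-7))*(-3)⁴ = (-113 - 3)*(-3)⁴ = -116*81 = -9396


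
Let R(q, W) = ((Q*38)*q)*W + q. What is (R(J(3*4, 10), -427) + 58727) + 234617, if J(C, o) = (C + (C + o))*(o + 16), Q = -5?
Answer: 72013148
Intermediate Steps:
J(C, o) = (16 + o)*(o + 2*C) (J(C, o) = (o + 2*C)*(16 + o) = (16 + o)*(o + 2*C))
R(q, W) = q - 190*W*q (R(q, W) = ((-5*38)*q)*W + q = (-190*q)*W + q = -190*W*q + q = q - 190*W*q)
(R(J(3*4, 10), -427) + 58727) + 234617 = ((10² + 16*10 + 32*(3*4) + 2*(3*4)*10)*(1 - 190*(-427)) + 58727) + 234617 = ((100 + 160 + 32*12 + 2*12*10)*(1 + 81130) + 58727) + 234617 = ((100 + 160 + 384 + 240)*81131 + 58727) + 234617 = (884*81131 + 58727) + 234617 = (71719804 + 58727) + 234617 = 71778531 + 234617 = 72013148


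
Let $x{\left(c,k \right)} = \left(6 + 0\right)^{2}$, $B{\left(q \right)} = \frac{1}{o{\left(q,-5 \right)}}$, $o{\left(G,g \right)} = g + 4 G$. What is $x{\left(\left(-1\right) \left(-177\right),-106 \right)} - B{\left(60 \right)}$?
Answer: $\frac{8459}{235} \approx 35.996$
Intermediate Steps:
$B{\left(q \right)} = \frac{1}{-5 + 4 q}$
$x{\left(c,k \right)} = 36$ ($x{\left(c,k \right)} = 6^{2} = 36$)
$x{\left(\left(-1\right) \left(-177\right),-106 \right)} - B{\left(60 \right)} = 36 - \frac{1}{-5 + 4 \cdot 60} = 36 - \frac{1}{-5 + 240} = 36 - \frac{1}{235} = \frac{8459}{235}$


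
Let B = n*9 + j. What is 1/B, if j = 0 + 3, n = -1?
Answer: -⅙ ≈ -0.16667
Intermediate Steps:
j = 3
B = -6 (B = -1*9 + 3 = -9 + 3 = -6)
1/B = 1/(-6) = -⅙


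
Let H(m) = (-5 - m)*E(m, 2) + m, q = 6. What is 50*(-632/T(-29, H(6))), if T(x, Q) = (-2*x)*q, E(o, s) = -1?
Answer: -7900/87 ≈ -90.805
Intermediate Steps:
H(m) = 5 + 2*m (H(m) = (-5 - m)*(-1) + m = (5 + m) + m = 5 + 2*m)
T(x, Q) = -12*x (T(x, Q) = -2*x*6 = -12*x)
50*(-632/T(-29, H(6))) = 50*(-632/((-12*(-29)))) = 50*(-632/348) = 50*(-632*1/348) = 50*(-158/87) = -7900/87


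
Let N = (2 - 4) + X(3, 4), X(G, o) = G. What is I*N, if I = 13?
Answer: 13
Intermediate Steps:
N = 1 (N = (2 - 4) + 3 = -2 + 3 = 1)
I*N = 13*1 = 13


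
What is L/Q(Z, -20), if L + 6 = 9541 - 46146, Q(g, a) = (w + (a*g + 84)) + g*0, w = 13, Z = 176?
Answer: 36611/3423 ≈ 10.696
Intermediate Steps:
Q(g, a) = 97 + a*g (Q(g, a) = (13 + (a*g + 84)) + g*0 = (13 + (84 + a*g)) + 0 = (97 + a*g) + 0 = 97 + a*g)
L = -36611 (L = -6 + (9541 - 46146) = -6 - 36605 = -36611)
L/Q(Z, -20) = -36611/(97 - 20*176) = -36611/(97 - 3520) = -36611/(-3423) = -36611*(-1/3423) = 36611/3423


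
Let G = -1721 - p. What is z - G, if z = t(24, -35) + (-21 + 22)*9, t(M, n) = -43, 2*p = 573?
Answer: 3947/2 ≈ 1973.5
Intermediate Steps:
p = 573/2 (p = (½)*573 = 573/2 ≈ 286.50)
G = -4015/2 (G = -1721 - 1*573/2 = -1721 - 573/2 = -4015/2 ≈ -2007.5)
z = -34 (z = -43 + (-21 + 22)*9 = -43 + 1*9 = -43 + 9 = -34)
z - G = -34 - 1*(-4015/2) = -34 + 4015/2 = 3947/2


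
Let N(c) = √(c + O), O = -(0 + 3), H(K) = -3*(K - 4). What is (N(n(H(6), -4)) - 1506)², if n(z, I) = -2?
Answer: (1506 - I*√5)² ≈ 2.268e+6 - 6735.0*I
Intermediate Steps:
H(K) = 12 - 3*K (H(K) = -3*(-4 + K) = 12 - 3*K)
O = -3 (O = -1*3 = -3)
N(c) = √(-3 + c) (N(c) = √(c - 3) = √(-3 + c))
(N(n(H(6), -4)) - 1506)² = (√(-3 - 2) - 1506)² = (√(-5) - 1506)² = (I*√5 - 1506)² = (-1506 + I*√5)²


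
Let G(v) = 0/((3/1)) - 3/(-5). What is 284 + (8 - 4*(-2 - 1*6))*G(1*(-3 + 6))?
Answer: 308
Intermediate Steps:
G(v) = ⅗ (G(v) = 0/((3*1)) - 3*(-⅕) = 0/3 + ⅗ = 0*(⅓) + ⅗ = 0 + ⅗ = ⅗)
284 + (8 - 4*(-2 - 1*6))*G(1*(-3 + 6)) = 284 + (8 - 4*(-2 - 1*6))*(⅗) = 284 + (8 - 4*(-2 - 6))*(⅗) = 284 + (8 - 4*(-8))*(⅗) = 284 + (8 + 32)*(⅗) = 284 + 40*(⅗) = 284 + 24 = 308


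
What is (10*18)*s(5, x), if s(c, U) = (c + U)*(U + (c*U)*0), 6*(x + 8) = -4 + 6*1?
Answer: 3680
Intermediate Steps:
x = -23/3 (x = -8 + (-4 + 6*1)/6 = -8 + (-4 + 6)/6 = -8 + (⅙)*2 = -8 + ⅓ = -23/3 ≈ -7.6667)
s(c, U) = U*(U + c) (s(c, U) = (U + c)*(U + (U*c)*0) = (U + c)*(U + 0) = (U + c)*U = U*(U + c))
(10*18)*s(5, x) = (10*18)*(-23*(-23/3 + 5)/3) = 180*(-23/3*(-8/3)) = 180*(184/9) = 3680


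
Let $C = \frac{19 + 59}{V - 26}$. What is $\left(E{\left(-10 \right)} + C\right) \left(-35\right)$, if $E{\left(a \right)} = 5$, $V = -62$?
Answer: $- \frac{6335}{44} \approx -143.98$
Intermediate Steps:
$C = - \frac{39}{44}$ ($C = \frac{19 + 59}{-62 - 26} = \frac{78}{-88} = 78 \left(- \frac{1}{88}\right) = - \frac{39}{44} \approx -0.88636$)
$\left(E{\left(-10 \right)} + C\right) \left(-35\right) = \left(5 - \frac{39}{44}\right) \left(-35\right) = \frac{181}{44} \left(-35\right) = - \frac{6335}{44}$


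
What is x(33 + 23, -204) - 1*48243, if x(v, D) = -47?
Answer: -48290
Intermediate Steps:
x(33 + 23, -204) - 1*48243 = -47 - 1*48243 = -47 - 48243 = -48290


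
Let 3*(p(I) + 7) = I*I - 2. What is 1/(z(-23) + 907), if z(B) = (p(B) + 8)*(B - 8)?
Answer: -3/13709 ≈ -0.00021883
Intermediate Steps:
p(I) = -23/3 + I**2/3 (p(I) = -7 + (I*I - 2)/3 = -7 + (I**2 - 2)/3 = -7 + (-2 + I**2)/3 = -7 + (-2/3 + I**2/3) = -23/3 + I**2/3)
z(B) = (-8 + B)*(1/3 + B**2/3) (z(B) = ((-23/3 + B**2/3) + 8)*(B - 8) = (1/3 + B**2/3)*(-8 + B) = (-8 + B)*(1/3 + B**2/3))
1/(z(-23) + 907) = 1/((-8/3 - 8/3*(-23)**2 + (1/3)*(-23) + (1/3)*(-23)**3) + 907) = 1/((-8/3 - 8/3*529 - 23/3 + (1/3)*(-12167)) + 907) = 1/((-8/3 - 4232/3 - 23/3 - 12167/3) + 907) = 1/(-16430/3 + 907) = 1/(-13709/3) = -3/13709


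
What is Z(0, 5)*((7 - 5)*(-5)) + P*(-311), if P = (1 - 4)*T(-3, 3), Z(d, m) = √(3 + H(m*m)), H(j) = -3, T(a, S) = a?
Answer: -2799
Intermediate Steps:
Z(d, m) = 0 (Z(d, m) = √(3 - 3) = √0 = 0)
P = 9 (P = (1 - 4)*(-3) = -3*(-3) = 9)
Z(0, 5)*((7 - 5)*(-5)) + P*(-311) = 0*((7 - 5)*(-5)) + 9*(-311) = 0*(2*(-5)) - 2799 = 0*(-10) - 2799 = 0 - 2799 = -2799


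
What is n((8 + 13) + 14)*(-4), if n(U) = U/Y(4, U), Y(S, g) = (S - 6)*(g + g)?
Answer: 1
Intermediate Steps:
Y(S, g) = 2*g*(-6 + S) (Y(S, g) = (-6 + S)*(2*g) = 2*g*(-6 + S))
n(U) = -¼ (n(U) = U/((2*U*(-6 + 4))) = U/((2*U*(-2))) = U/((-4*U)) = U*(-1/(4*U)) = -¼)
n((8 + 13) + 14)*(-4) = -¼*(-4) = 1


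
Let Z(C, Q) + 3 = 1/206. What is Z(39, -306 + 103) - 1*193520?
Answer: -39865737/206 ≈ -1.9352e+5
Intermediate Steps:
Z(C, Q) = -617/206 (Z(C, Q) = -3 + 1/206 = -617/206)
Z(39, -306 + 103) - 1*193520 = -617/206 - 1*193520 = -617/206 - 193520 = -39865737/206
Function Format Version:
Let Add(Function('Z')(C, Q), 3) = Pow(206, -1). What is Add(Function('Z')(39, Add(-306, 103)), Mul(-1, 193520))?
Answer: Rational(-39865737, 206) ≈ -1.9352e+5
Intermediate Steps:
Function('Z')(C, Q) = Rational(-617, 206) (Function('Z')(C, Q) = Add(-3, Pow(206, -1)) = Add(-3, Rational(1, 206)) = Rational(-617, 206))
Add(Function('Z')(39, Add(-306, 103)), Mul(-1, 193520)) = Add(Rational(-617, 206), Mul(-1, 193520)) = Add(Rational(-617, 206), -193520) = Rational(-39865737, 206)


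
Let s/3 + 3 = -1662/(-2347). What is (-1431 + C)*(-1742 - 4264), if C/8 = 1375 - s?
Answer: -135660759234/2347 ≈ -5.7802e+7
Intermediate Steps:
s = -16137/2347 (s = -9 + 3*(-1662/(-2347)) = -9 + 3*(-1662*(-1/2347)) = -9 + 3*(1662/2347) = -9 + 4986/2347 = -16137/2347 ≈ -6.8756)
C = 25946096/2347 (C = 8*(1375 - 1*(-16137/2347)) = 8*(1375 + 16137/2347) = 8*(3243262/2347) = 25946096/2347 ≈ 11055.)
(-1431 + C)*(-1742 - 4264) = (-1431 + 25946096/2347)*(-1742 - 4264) = (22587539/2347)*(-6006) = -135660759234/2347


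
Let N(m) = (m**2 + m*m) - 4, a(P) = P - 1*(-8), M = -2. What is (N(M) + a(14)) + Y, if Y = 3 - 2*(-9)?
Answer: 47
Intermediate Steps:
Y = 21 (Y = 3 + 18 = 21)
a(P) = 8 + P (a(P) = P + 8 = 8 + P)
N(m) = -4 + 2*m**2 (N(m) = (m**2 + m**2) - 4 = 2*m**2 - 4 = -4 + 2*m**2)
(N(M) + a(14)) + Y = ((-4 + 2*(-2)**2) + (8 + 14)) + 21 = ((-4 + 2*4) + 22) + 21 = ((-4 + 8) + 22) + 21 = (4 + 22) + 21 = 26 + 21 = 47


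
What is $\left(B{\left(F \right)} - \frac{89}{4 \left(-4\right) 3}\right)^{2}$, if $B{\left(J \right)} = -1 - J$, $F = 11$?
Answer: $\frac{237169}{2304} \approx 102.94$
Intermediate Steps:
$\left(B{\left(F \right)} - \frac{89}{4 \left(-4\right) 3}\right)^{2} = \left(\left(-1 - 11\right) - \frac{89}{4 \left(-4\right) 3}\right)^{2} = \left(\left(-1 - 11\right) - \frac{89}{\left(-16\right) 3}\right)^{2} = \left(-12 - \frac{89}{-48}\right)^{2} = \left(-12 - - \frac{89}{48}\right)^{2} = \left(-12 + \frac{89}{48}\right)^{2} = \left(- \frac{487}{48}\right)^{2} = \frac{237169}{2304}$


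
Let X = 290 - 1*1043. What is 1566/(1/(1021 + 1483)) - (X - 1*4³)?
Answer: 3922081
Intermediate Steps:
X = -753 (X = 290 - 1043 = -753)
1566/(1/(1021 + 1483)) - (X - 1*4³) = 1566/(1/(1021 + 1483)) - (-753 - 1*4³) = 1566/(1/2504) - (-753 - 1*64) = 1566/(1/2504) - (-753 - 64) = 1566*2504 - 1*(-817) = 3921264 + 817 = 3922081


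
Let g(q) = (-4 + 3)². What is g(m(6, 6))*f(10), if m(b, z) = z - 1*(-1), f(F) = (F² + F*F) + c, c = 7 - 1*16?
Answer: 191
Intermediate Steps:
c = -9 (c = 7 - 16 = -9)
f(F) = -9 + 2*F² (f(F) = (F² + F*F) - 9 = (F² + F²) - 9 = 2*F² - 9 = -9 + 2*F²)
m(b, z) = 1 + z (m(b, z) = z + 1 = 1 + z)
g(q) = 1 (g(q) = (-1)² = 1)
g(m(6, 6))*f(10) = 1*(-9 + 2*10²) = 1*(-9 + 2*100) = 1*(-9 + 200) = 1*191 = 191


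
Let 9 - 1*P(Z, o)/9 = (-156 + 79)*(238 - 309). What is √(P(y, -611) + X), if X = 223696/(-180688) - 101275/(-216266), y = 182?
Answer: I*√293007001284238218965966/2442291938 ≈ 221.64*I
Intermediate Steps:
P(Z, o) = -49122 (P(Z, o) = 81 - 9*(-156 + 79)*(238 - 309) = 81 - (-693)*(-71) = 81 - 9*5467 = 81 - 49203 = -49122)
X = -1879916371/2442291938 (X = 223696*(-1/180688) - 101275*(-1/216266) = -13981/11293 + 101275/216266 = -1879916371/2442291938 ≈ -0.76973)
√(P(y, -611) + X) = √(-49122 - 1879916371/2442291938) = √(-119972144494807/2442291938) = I*√293007001284238218965966/2442291938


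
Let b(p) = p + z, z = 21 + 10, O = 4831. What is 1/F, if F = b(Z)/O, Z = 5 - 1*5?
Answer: 4831/31 ≈ 155.84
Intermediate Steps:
z = 31
Z = 0 (Z = 5 - 5 = 0)
b(p) = 31 + p (b(p) = p + 31 = 31 + p)
F = 31/4831 (F = (31 + 0)/4831 = 31*(1/4831) = 31/4831 ≈ 0.0064169)
1/F = 1/(31/4831) = 4831/31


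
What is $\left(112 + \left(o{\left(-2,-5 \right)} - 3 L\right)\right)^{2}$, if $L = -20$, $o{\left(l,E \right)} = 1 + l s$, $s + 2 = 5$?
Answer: $27889$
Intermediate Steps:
$s = 3$ ($s = -2 + 5 = 3$)
$o{\left(l,E \right)} = 1 + 3 l$ ($o{\left(l,E \right)} = 1 + l 3 = 1 + 3 l$)
$\left(112 + \left(o{\left(-2,-5 \right)} - 3 L\right)\right)^{2} = \left(112 + \left(\left(1 + 3 \left(-2\right)\right) - 3 \left(-20\right)\right)\right)^{2} = \left(112 + \left(\left(1 - 6\right) - -60\right)\right)^{2} = \left(112 + \left(-5 + 60\right)\right)^{2} = \left(112 + 55\right)^{2} = 167^{2} = 27889$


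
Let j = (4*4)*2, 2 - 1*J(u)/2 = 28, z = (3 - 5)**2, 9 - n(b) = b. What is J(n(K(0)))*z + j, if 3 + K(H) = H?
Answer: -176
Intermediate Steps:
K(H) = -3 + H
n(b) = 9 - b
z = 4 (z = (-2)**2 = 4)
J(u) = -52 (J(u) = 4 - 2*28 = 4 - 56 = -52)
j = 32 (j = 16*2 = 32)
J(n(K(0)))*z + j = -52*4 + 32 = -208 + 32 = -176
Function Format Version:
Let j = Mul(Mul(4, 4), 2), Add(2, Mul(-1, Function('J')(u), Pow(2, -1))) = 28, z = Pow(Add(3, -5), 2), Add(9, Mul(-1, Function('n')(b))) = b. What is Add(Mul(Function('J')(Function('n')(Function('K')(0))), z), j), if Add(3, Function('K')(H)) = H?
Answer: -176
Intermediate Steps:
Function('K')(H) = Add(-3, H)
Function('n')(b) = Add(9, Mul(-1, b))
z = 4 (z = Pow(-2, 2) = 4)
Function('J')(u) = -52 (Function('J')(u) = Add(4, Mul(-2, 28)) = Add(4, -56) = -52)
j = 32 (j = Mul(16, 2) = 32)
Add(Mul(Function('J')(Function('n')(Function('K')(0))), z), j) = Add(Mul(-52, 4), 32) = Add(-208, 32) = -176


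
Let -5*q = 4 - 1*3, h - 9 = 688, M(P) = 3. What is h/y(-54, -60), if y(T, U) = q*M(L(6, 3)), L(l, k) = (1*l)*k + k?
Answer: -3485/3 ≈ -1161.7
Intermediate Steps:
L(l, k) = k + k*l (L(l, k) = l*k + k = k*l + k = k + k*l)
h = 697 (h = 9 + 688 = 697)
q = -1/5 (q = -(4 - 1*3)/5 = -(4 - 3)/5 = -1/5*1 = -1/5 ≈ -0.20000)
y(T, U) = -3/5 (y(T, U) = -1/5*3 = -3/5)
h/y(-54, -60) = 697/(-3/5) = 697*(-5/3) = -3485/3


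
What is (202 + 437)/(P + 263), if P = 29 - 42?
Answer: 639/250 ≈ 2.5560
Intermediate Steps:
P = -13
(202 + 437)/(P + 263) = (202 + 437)/(-13 + 263) = 639/250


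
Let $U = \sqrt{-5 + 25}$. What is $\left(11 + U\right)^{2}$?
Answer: $141 + 44 \sqrt{5} \approx 239.39$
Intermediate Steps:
$U = 2 \sqrt{5}$ ($U = \sqrt{20} = 2 \sqrt{5} \approx 4.4721$)
$\left(11 + U\right)^{2} = \left(11 + 2 \sqrt{5}\right)^{2}$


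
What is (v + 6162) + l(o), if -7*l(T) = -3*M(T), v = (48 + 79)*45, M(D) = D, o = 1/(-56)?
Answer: 4655781/392 ≈ 11877.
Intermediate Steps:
o = -1/56 ≈ -0.017857
v = 5715 (v = 127*45 = 5715)
l(T) = 3*T/7 (l(T) = -(-3)*T/7 = 3*T/7)
(v + 6162) + l(o) = (5715 + 6162) + (3/7)*(-1/56) = 11877 - 3/392 = 4655781/392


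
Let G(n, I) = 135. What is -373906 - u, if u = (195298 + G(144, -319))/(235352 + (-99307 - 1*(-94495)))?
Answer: -86200484673/230540 ≈ -3.7391e+5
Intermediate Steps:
u = 195433/230540 (u = (195298 + 135)/(235352 + (-99307 - 1*(-94495))) = 195433/(235352 + (-99307 + 94495)) = 195433/(235352 - 4812) = 195433/230540 ≈ 0.84772)
-373906 - u = -373906 - 1*195433/230540 = -373906 - 195433/230540 = -86200484673/230540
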